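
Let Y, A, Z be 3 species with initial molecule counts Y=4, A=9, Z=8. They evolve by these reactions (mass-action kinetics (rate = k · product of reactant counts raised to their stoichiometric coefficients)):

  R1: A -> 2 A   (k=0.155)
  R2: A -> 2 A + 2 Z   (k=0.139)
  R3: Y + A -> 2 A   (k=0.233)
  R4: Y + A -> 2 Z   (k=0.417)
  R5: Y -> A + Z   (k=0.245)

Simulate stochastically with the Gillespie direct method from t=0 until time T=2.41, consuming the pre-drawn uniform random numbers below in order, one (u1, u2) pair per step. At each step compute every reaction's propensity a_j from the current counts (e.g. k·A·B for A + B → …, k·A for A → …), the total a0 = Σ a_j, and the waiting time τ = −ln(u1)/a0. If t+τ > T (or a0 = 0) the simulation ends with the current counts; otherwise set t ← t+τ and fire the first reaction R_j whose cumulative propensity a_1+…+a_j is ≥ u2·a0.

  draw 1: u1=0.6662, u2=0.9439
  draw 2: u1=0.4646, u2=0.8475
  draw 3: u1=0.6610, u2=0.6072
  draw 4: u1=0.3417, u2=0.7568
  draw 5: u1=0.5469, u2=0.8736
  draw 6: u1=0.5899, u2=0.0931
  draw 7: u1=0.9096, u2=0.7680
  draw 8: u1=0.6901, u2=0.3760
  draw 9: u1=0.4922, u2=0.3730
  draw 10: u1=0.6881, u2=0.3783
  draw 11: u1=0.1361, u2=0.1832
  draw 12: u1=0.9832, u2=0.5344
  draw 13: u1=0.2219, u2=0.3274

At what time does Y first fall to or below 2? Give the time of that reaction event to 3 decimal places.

Threshold first reached at t = 0.056

t=0.000: Y=4 A=9 Z=8
Draw 1: a1=1.395, a2=1.251, a3=8.388, a4=15.012, a5=0.980, a0=27.026; τ=−ln(0.6662)/27.026=0.015 → t=0.015; u2·a0=0.9439·27.026=25.510; a1+…+a3=11.034 < 25.510 ≤ a1+…+a4=26.046 → R4 fires; Y=3 A=8 Z=10
Draw 2: a1=1.240, a2=1.112, a3=5.592, a4=10.008, a5=0.735, a0=18.687; τ=−ln(0.4646)/18.687=0.041 → t=0.056; u2·a0=0.8475·18.687=15.837; a1+…+a3=7.944 < 15.837 ≤ a1+…+a4=17.952 → R4 fires; Y=2 A=7 Z=12
Draw 3: a1=1.085, a2=0.973, a3=3.262, a4=5.838, a5=0.490, a0=11.648; τ=−ln(0.6610)/11.648=0.036 → t=0.092; u2·a0=0.6072·11.648=7.073; a1+…+a3=5.320 < 7.073 ≤ a1+…+a4=11.158 → R4 fires; Y=1 A=6 Z=14
Draw 4: a1=0.930, a2=0.834, a3=1.398, a4=2.502, a5=0.245, a0=5.909; τ=−ln(0.3417)/5.909=0.182 → t=0.273; u2·a0=0.7568·5.909=4.472; a1+…+a3=3.162 < 4.472 ≤ a1+…+a4=5.664 → R4 fires; Y=0 A=5 Z=16
Draw 5: a1=0.775, a2=0.695, a3=0.000, a4=0.000, a5=0.000, a0=1.470; τ=−ln(0.5469)/1.470=0.411 → t=0.684; u2·a0=0.8736·1.470=1.284; a1=0.775 < 1.284 ≤ a1+a2=1.470 → R2 fires; Y=0 A=6 Z=18
Draw 6: a1=0.930, a2=0.834, a3=0.000, a4=0.000, a5=0.000, a0=1.764; τ=−ln(0.5899)/1.764=0.299 → t=0.983; u2·a0=0.0931·1.764=0.164 ≤ a1=0.930 → R1 fires; Y=0 A=7 Z=18
Draw 7: a1=1.085, a2=0.973, a3=0.000, a4=0.000, a5=0.000, a0=2.058; τ=−ln(0.9096)/2.058=0.046 → t=1.029; u2·a0=0.7680·2.058=1.581; a1=1.085 < 1.581 ≤ a1+a2=2.058 → R2 fires; Y=0 A=8 Z=20
Draw 8: a1=1.240, a2=1.112, a3=0.000, a4=0.000, a5=0.000, a0=2.352; τ=−ln(0.6901)/2.352=0.158 → t=1.187; u2·a0=0.3760·2.352=0.884 ≤ a1=1.240 → R1 fires; Y=0 A=9 Z=20
Draw 9: a1=1.395, a2=1.251, a3=0.000, a4=0.000, a5=0.000, a0=2.646; τ=−ln(0.4922)/2.646=0.268 → t=1.455; u2·a0=0.3730·2.646=0.987 ≤ a1=1.395 → R1 fires; Y=0 A=10 Z=20
Draw 10: a1=1.550, a2=1.390, a3=0.000, a4=0.000, a5=0.000, a0=2.940; τ=−ln(0.6881)/2.940=0.127 → t=1.582; u2·a0=0.3783·2.940=1.112 ≤ a1=1.550 → R1 fires; Y=0 A=11 Z=20
Draw 11: a1=1.705, a2=1.529, a3=0.000, a4=0.000, a5=0.000, a0=3.234; τ=−ln(0.1361)/3.234=0.617 → t=2.199; u2·a0=0.1832·3.234=0.592 ≤ a1=1.705 → R1 fires; Y=0 A=12 Z=20
Draw 12: a1=1.860, a2=1.668, a3=0.000, a4=0.000, a5=0.000, a0=3.528; τ=−ln(0.9832)/3.528=0.005 → t=2.203; u2·a0=0.5344·3.528=1.885; a1=1.860 < 1.885 ≤ a1+a2=3.528 → R2 fires; Y=0 A=13 Z=22
Draw 13: a1=2.015, a2=1.807, a3=0.000, a4=0.000, a5=0.000, a0=3.822; τ=−ln(0.2219)/3.822=0.394 → t=2.597 > T=2.41: stop.
Y first becomes ≤ 2 when it reaches 2 at the event at t=0.056.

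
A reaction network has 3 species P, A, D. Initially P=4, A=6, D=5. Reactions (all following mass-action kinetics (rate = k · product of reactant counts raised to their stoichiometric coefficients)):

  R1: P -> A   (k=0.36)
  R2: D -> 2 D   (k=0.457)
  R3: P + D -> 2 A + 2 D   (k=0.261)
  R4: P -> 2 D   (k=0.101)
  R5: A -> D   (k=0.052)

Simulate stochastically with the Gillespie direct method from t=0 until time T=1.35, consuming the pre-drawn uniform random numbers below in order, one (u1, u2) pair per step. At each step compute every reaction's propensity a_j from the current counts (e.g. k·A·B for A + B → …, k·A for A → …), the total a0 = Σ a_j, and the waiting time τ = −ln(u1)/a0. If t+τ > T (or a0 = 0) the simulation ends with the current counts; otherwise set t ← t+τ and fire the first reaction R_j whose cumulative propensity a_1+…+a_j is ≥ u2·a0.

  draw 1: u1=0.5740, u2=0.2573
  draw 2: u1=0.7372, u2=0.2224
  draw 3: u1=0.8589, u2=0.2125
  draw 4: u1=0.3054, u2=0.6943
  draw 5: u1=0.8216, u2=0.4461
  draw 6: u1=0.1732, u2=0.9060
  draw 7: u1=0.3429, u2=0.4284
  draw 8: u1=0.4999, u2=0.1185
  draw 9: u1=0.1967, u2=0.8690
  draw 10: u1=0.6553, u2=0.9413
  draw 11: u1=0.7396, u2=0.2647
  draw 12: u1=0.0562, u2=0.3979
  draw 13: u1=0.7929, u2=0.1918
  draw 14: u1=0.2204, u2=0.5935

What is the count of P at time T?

P at T = 0

t=0.000: P=4 A=6 D=5
Draw 1: a1=1.440, a2=2.285, a3=5.220, a4=0.404, a5=0.312, a0=9.661; τ=−ln(0.5740)/9.661=0.057 → t=0.057; u2·a0=0.2573·9.661=2.486; a1=1.440 < 2.486 ≤ a1+a2=3.725 → R2 fires; P=4 A=6 D=6
Draw 2: a1=1.440, a2=2.742, a3=6.264, a4=0.404, a5=0.312, a0=11.162; τ=−ln(0.7372)/11.162=0.027 → t=0.085; u2·a0=0.2224·11.162=2.482; a1=1.440 < 2.482 ≤ a1+a2=4.182 → R2 fires; P=4 A=6 D=7
Draw 3: a1=1.440, a2=3.199, a3=7.308, a4=0.404, a5=0.312, a0=12.663; τ=−ln(0.8589)/12.663=0.012 → t=0.097; u2·a0=0.2125·12.663=2.691; a1=1.440 < 2.691 ≤ a1+a2=4.639 → R2 fires; P=4 A=6 D=8
Draw 4: a1=1.440, a2=3.656, a3=8.352, a4=0.404, a5=0.312, a0=14.164; τ=−ln(0.3054)/14.164=0.084 → t=0.181; u2·a0=0.6943·14.164=9.834; a1+a2=5.096 < 9.834 ≤ a1+…+a3=13.448 → R3 fires; P=3 A=8 D=9
Draw 5: a1=1.080, a2=4.113, a3=7.047, a4=0.303, a5=0.416, a0=12.959; τ=−ln(0.8216)/12.959=0.015 → t=0.196; u2·a0=0.4461·12.959=5.781; a1+a2=5.193 < 5.781 ≤ a1+…+a3=12.240 → R3 fires; P=2 A=10 D=10
Draw 6: a1=0.720, a2=4.570, a3=5.220, a4=0.202, a5=0.520, a0=11.232; τ=−ln(0.1732)/11.232=0.156 → t=0.352; u2·a0=0.9060·11.232=10.176; a1+a2=5.290 < 10.176 ≤ a1+…+a3=10.510 → R3 fires; P=1 A=12 D=11
Draw 7: a1=0.360, a2=5.027, a3=2.871, a4=0.101, a5=0.624, a0=8.983; τ=−ln(0.3429)/8.983=0.119 → t=0.471; u2·a0=0.4284·8.983=3.848; a1=0.360 < 3.848 ≤ a1+a2=5.387 → R2 fires; P=1 A=12 D=12
Draw 8: a1=0.360, a2=5.484, a3=3.132, a4=0.101, a5=0.624, a0=9.701; τ=−ln(0.4999)/9.701=0.071 → t=0.542; u2·a0=0.1185·9.701=1.150; a1=0.360 < 1.150 ≤ a1+a2=5.844 → R2 fires; P=1 A=12 D=13
Draw 9: a1=0.360, a2=5.941, a3=3.393, a4=0.101, a5=0.624, a0=10.419; τ=−ln(0.1967)/10.419=0.156 → t=0.698; u2·a0=0.8690·10.419=9.054; a1+a2=6.301 < 9.054 ≤ a1+…+a3=9.694 → R3 fires; P=0 A=14 D=14
Draw 10: a1=0.000, a2=6.398, a3=0.000, a4=0.000, a5=0.728, a0=7.126; τ=−ln(0.6553)/7.126=0.059 → t=0.758; u2·a0=0.9413·7.126=6.708; a1+…+a4=6.398 < 6.708 ≤ a1+…+a5=7.126 → R5 fires; P=0 A=13 D=15
Draw 11: a1=0.000, a2=6.855, a3=0.000, a4=0.000, a5=0.676, a0=7.531; τ=−ln(0.7396)/7.531=0.040 → t=0.798; u2·a0=0.2647·7.531=1.993; a1=0.000 < 1.993 ≤ a1+a2=6.855 → R2 fires; P=0 A=13 D=16
Draw 12: a1=0.000, a2=7.312, a3=0.000, a4=0.000, a5=0.676, a0=7.988; τ=−ln(0.0562)/7.988=0.360 → t=1.158; u2·a0=0.3979·7.988=3.178; a1=0.000 < 3.178 ≤ a1+a2=7.312 → R2 fires; P=0 A=13 D=17
Draw 13: a1=0.000, a2=7.769, a3=0.000, a4=0.000, a5=0.676, a0=8.445; τ=−ln(0.7929)/8.445=0.027 → t=1.186; u2·a0=0.1918·8.445=1.620; a1=0.000 < 1.620 ≤ a1+a2=7.769 → R2 fires; P=0 A=13 D=18
Draw 14: a1=0.000, a2=8.226, a3=0.000, a4=0.000, a5=0.676, a0=8.902; τ=−ln(0.2204)/8.902=0.170 → t=1.356 > T=1.35: stop.
Read off P at T=1.35: 0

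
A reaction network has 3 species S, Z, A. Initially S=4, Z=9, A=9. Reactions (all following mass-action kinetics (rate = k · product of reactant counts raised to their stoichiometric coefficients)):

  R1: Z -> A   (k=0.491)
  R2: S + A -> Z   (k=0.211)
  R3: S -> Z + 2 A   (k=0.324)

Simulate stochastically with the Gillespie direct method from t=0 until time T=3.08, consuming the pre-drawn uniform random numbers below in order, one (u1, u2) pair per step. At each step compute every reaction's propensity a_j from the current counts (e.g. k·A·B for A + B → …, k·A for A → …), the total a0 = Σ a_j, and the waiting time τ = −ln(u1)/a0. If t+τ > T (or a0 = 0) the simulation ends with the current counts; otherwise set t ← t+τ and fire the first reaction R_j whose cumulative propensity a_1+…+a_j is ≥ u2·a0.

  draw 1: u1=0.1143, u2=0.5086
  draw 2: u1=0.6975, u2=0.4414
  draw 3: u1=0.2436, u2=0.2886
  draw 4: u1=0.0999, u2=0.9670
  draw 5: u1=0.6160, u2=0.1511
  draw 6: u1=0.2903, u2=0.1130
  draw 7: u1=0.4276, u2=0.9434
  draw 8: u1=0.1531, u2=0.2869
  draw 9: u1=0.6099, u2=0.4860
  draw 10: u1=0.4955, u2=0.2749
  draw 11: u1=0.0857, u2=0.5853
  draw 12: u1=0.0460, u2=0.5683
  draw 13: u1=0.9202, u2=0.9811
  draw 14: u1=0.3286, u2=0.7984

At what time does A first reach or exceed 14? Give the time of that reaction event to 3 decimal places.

t=0.000: S=4 Z=9 A=9
Draw 1: a1=4.419, a2=7.596, a3=1.296, a0=13.311; τ=−ln(0.1143)/13.311=0.163 → t=0.163; u2·a0=0.5086·13.311=6.770; a1=4.419 < 6.770 ≤ a1+a2=12.015 → R2 fires; S=3 Z=10 A=8
Draw 2: a1=4.910, a2=5.064, a3=0.972, a0=10.946; τ=−ln(0.6975)/10.946=0.033 → t=0.196; u2·a0=0.4414·10.946=4.832 ≤ a1=4.910 → R1 fires; S=3 Z=9 A=9
Draw 3: a1=4.419, a2=5.697, a3=0.972, a0=11.088; τ=−ln(0.2436)/11.088=0.127 → t=0.323; u2·a0=0.2886·11.088=3.200 ≤ a1=4.419 → R1 fires; S=3 Z=8 A=10
Draw 4: a1=3.928, a2=6.330, a3=0.972, a0=11.230; τ=−ln(0.0999)/11.230=0.205 → t=0.528; u2·a0=0.9670·11.230=10.859; a1+a2=10.258 < 10.859 ≤ a1+…+a3=11.230 → R3 fires; S=2 Z=9 A=12
Draw 5: a1=4.419, a2=5.064, a3=0.648, a0=10.131; τ=−ln(0.6160)/10.131=0.048 → t=0.576; u2·a0=0.1511·10.131=1.531 ≤ a1=4.419 → R1 fires; S=2 Z=8 A=13
Draw 6: a1=3.928, a2=5.486, a3=0.648, a0=10.062; τ=−ln(0.2903)/10.062=0.123 → t=0.699; u2·a0=0.1130·10.062=1.137 ≤ a1=3.928 → R1 fires; S=2 Z=7 A=14
Draw 7: a1=3.437, a2=5.908, a3=0.648, a0=9.993; τ=−ln(0.4276)/9.993=0.085 → t=0.784; u2·a0=0.9434·9.993=9.427; a1+a2=9.345 < 9.427 ≤ a1+…+a3=9.993 → R3 fires; S=1 Z=8 A=16
Draw 8: a1=3.928, a2=3.376, a3=0.324, a0=7.628; τ=−ln(0.1531)/7.628=0.246 → t=1.030; u2·a0=0.2869·7.628=2.188 ≤ a1=3.928 → R1 fires; S=1 Z=7 A=17
Draw 9: a1=3.437, a2=3.587, a3=0.324, a0=7.348; τ=−ln(0.6099)/7.348=0.067 → t=1.097; u2·a0=0.4860·7.348=3.571; a1=3.437 < 3.571 ≤ a1+a2=7.024 → R2 fires; S=0 Z=8 A=16
Draw 10: a1=3.928, a2=0.000, a3=0.000, a0=3.928; τ=−ln(0.4955)/3.928=0.179 → t=1.276; u2·a0=0.2749·3.928=1.080 ≤ a1=3.928 → R1 fires; S=0 Z=7 A=17
Draw 11: a1=3.437, a2=0.000, a3=0.000, a0=3.437; τ=−ln(0.0857)/3.437=0.715 → t=1.991; u2·a0=0.5853·3.437=2.012 ≤ a1=3.437 → R1 fires; S=0 Z=6 A=18
Draw 12: a1=2.946, a2=0.000, a3=0.000, a0=2.946; τ=−ln(0.0460)/2.946=1.045 → t=3.036; u2·a0=0.5683·2.946=1.674 ≤ a1=2.946 → R1 fires; S=0 Z=5 A=19
Draw 13: a1=2.455, a2=0.000, a3=0.000, a0=2.455; τ=−ln(0.9202)/2.455=0.034 → t=3.070; u2·a0=0.9811·2.455=2.409 ≤ a1=2.455 → R1 fires; S=0 Z=4 A=20
Draw 14: a1=1.964, a2=0.000, a3=0.000, a0=1.964; τ=−ln(0.3286)/1.964=0.567 → t=3.637 > T=3.08: stop.
A first becomes ≥ 14 when it reaches 14 at the event at t=0.699.

Threshold first reached at t = 0.699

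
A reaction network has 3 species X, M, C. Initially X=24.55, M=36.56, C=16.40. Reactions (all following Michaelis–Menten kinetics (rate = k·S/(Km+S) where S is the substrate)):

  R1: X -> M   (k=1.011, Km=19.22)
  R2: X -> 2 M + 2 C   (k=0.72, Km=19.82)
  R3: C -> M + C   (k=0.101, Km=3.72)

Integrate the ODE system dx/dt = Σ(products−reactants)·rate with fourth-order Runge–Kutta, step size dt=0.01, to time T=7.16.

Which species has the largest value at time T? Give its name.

RK4 with dt=0.01: 716 steps to T=7.16. Trajectory (selected grid times):
t=0.00: X=24.55 M=36.56 C=16.40
t=0.80: X=23.78 M=37.71 C=17.03
t=1.59: X=23.04 M=38.83 C=17.65
t=2.39: X=22.29 M=39.95 C=18.26
t=3.18: X=21.57 M=41.04 C=18.86
t=3.98: X=20.85 M=42.13 C=19.46
t=4.77: X=20.14 M=43.18 C=20.03
t=5.57: X=19.45 M=44.24 C=20.61
t=6.36: X=18.77 M=45.26 C=21.17
t=7.16: X=18.10 M=46.28 C=21.72
At T=7.16: X=18.10 M=46.28 C=21.72; the largest is M.

Dominant species at T: M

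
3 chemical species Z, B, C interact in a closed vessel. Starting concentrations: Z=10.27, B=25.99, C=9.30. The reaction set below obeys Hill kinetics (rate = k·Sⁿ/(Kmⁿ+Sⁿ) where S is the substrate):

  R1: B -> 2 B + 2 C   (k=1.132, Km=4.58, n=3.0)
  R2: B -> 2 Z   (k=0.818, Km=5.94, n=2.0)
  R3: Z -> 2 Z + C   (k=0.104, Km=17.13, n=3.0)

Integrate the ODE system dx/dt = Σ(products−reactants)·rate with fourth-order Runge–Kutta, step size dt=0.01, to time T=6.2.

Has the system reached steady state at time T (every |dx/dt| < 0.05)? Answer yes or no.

Steady state at T: no

RK4 with dt=0.01: 620 steps to T=6.2. Trajectory (selected grid times):
t=0.00: Z=10.27 B=25.99 C=9.30
t=0.69: Z=11.36 B=26.23 C=10.87
t=1.38: Z=12.45 B=26.47 C=12.44
t=2.07: Z=13.55 B=26.71 C=14.02
t=2.76: Z=14.65 B=26.95 C=15.60
t=3.44: Z=15.74 B=27.18 C=17.16
t=4.13: Z=16.85 B=27.42 C=18.75
t=4.82: Z=17.97 B=27.66 C=20.34
t=5.51: Z=19.09 B=27.90 C=21.93
t=6.20: Z=20.21 B=28.14 C=23.53
Rates at T: R1=1.1271, R2=0.7831, R3=0.0646
dx/dt at T (Σ net stoichiometry × rate): Z=+1.6308, B=+0.3440, C=+2.3189
Largest |dx/dt| is |+2.3189| (C) ≥ 0.05 → not steady.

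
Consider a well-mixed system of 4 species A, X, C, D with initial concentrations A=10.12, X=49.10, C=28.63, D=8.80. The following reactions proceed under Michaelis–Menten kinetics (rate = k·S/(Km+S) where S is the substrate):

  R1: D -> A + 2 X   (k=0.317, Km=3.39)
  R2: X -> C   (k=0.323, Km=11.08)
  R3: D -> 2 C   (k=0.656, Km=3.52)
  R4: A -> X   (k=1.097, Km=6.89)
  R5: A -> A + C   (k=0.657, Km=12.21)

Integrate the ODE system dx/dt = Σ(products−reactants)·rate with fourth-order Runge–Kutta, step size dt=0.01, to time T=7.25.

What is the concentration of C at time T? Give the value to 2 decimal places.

RK4 with dt=0.01: 725 steps to T=7.25. Trajectory (selected grid times):
t=0.00: A=10.12 X=49.10 C=28.63 D=8.80
t=0.81: A=9.78 X=49.78 C=29.83 D=8.24
t=1.61: A=9.45 X=50.43 C=31.01 D=7.70
t=2.42: A=9.11 X=51.08 C=32.17 D=7.16
t=3.22: A=8.79 X=51.71 C=33.30 D=6.64
t=4.03: A=8.46 X=52.32 C=34.42 D=6.13
t=4.83: A=8.14 X=52.91 C=35.51 D=5.64
t=5.64: A=7.82 X=53.48 C=36.58 D=5.17
t=6.44: A=7.51 X=54.03 C=37.60 D=4.71
t=7.25: A=7.20 X=54.56 C=38.62 D=4.26
Read off C at T=7.25: 38.62

C at T = 38.62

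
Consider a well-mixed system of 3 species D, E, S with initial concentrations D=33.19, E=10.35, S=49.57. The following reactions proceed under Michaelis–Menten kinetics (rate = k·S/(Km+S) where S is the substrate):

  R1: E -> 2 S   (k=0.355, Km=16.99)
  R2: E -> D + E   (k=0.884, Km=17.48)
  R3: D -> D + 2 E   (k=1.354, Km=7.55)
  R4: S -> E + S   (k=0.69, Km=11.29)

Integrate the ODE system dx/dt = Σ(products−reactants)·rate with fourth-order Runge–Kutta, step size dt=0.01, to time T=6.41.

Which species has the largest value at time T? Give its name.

Dominant species at T: S

RK4 with dt=0.01: 641 steps to T=6.41. Trajectory (selected grid times):
t=0.00: D=33.19 E=10.35 S=49.57
t=0.71: D=33.44 E=12.22 S=49.77
t=1.42: D=33.71 E=14.08 S=49.99
t=2.14: D=34.00 E=15.96 S=50.23
t=2.85: D=34.31 E=17.80 S=50.48
t=3.56: D=34.63 E=19.65 S=50.75
t=4.27: D=34.97 E=21.49 S=51.02
t=4.99: D=35.33 E=23.36 S=51.31
t=5.70: D=35.69 E=25.20 S=51.61
t=6.41: D=36.07 E=27.04 S=51.91
At T=6.41: D=36.07 E=27.04 S=51.91; the largest is S.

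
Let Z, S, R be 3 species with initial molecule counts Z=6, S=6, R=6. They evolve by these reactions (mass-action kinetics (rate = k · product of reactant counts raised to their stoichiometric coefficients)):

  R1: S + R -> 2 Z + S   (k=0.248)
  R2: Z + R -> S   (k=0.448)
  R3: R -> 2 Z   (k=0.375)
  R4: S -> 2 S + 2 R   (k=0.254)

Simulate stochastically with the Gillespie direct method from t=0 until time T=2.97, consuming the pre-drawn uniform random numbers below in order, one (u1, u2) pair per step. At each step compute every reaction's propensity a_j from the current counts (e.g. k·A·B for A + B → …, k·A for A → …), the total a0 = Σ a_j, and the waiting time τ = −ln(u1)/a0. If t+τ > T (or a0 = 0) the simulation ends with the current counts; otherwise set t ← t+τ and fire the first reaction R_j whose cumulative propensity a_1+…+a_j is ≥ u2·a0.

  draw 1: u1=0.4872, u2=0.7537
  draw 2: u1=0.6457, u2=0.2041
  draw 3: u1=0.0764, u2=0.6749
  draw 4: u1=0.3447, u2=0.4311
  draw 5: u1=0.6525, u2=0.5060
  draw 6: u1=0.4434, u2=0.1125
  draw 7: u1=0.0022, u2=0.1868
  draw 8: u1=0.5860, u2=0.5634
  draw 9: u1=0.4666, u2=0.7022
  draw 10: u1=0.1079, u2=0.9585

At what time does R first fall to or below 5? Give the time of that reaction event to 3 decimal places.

t=0.000: Z=6 S=6 R=6
Draw 1: a1=8.928, a2=16.128, a3=2.250, a4=1.524, a0=28.830; τ=−ln(0.4872)/28.830=0.025 → t=0.025; u2·a0=0.7537·28.830=21.729; a1=8.928 < 21.729 ≤ a1+a2=25.056 → R2 fires; Z=5 S=7 R=5
Draw 2: a1=8.680, a2=11.200, a3=1.875, a4=1.778, a0=23.533; τ=−ln(0.6457)/23.533=0.019 → t=0.044; u2·a0=0.2041·23.533=4.803 ≤ a1=8.680 → R1 fires; Z=7 S=7 R=4
Draw 3: a1=6.944, a2=12.544, a3=1.500, a4=1.778, a0=22.766; τ=−ln(0.0764)/22.766=0.113 → t=0.156; u2·a0=0.6749·22.766=15.365; a1=6.944 < 15.365 ≤ a1+a2=19.488 → R2 fires; Z=6 S=8 R=3
Draw 4: a1=5.952, a2=8.064, a3=1.125, a4=2.032, a0=17.173; τ=−ln(0.3447)/17.173=0.062 → t=0.219; u2·a0=0.4311·17.173=7.403; a1=5.952 < 7.403 ≤ a1+a2=14.016 → R2 fires; Z=5 S=9 R=2
Draw 5: a1=4.464, a2=4.480, a3=0.750, a4=2.286, a0=11.980; τ=−ln(0.6525)/11.980=0.036 → t=0.254; u2·a0=0.5060·11.980=6.062; a1=4.464 < 6.062 ≤ a1+a2=8.944 → R2 fires; Z=4 S=10 R=1
Draw 6: a1=2.480, a2=1.792, a3=0.375, a4=2.540, a0=7.187; τ=−ln(0.4434)/7.187=0.113 → t=0.367; u2·a0=0.1125·7.187=0.809 ≤ a1=2.480 → R1 fires; Z=6 S=10 R=0
Draw 7: a1=0.000, a2=0.000, a3=0.000, a4=2.540, a0=2.540; τ=−ln(0.0022)/2.540=2.409 → t=2.776; u2·a0=0.1868·2.540=0.474; a1+…+a3=0.000 < 0.474 ≤ a1+…+a4=2.540 → R4 fires; Z=6 S=11 R=2
Draw 8: a1=5.456, a2=5.376, a3=0.750, a4=2.794, a0=14.376; τ=−ln(0.5860)/14.376=0.037 → t=2.814; u2·a0=0.5634·14.376=8.099; a1=5.456 < 8.099 ≤ a1+a2=10.832 → R2 fires; Z=5 S=12 R=1
Draw 9: a1=2.976, a2=2.240, a3=0.375, a4=3.048, a0=8.639; τ=−ln(0.4666)/8.639=0.088 → t=2.902; u2·a0=0.7022·8.639=6.066; a1+…+a3=5.591 < 6.066 ≤ a1+…+a4=8.639 → R4 fires; Z=5 S=13 R=3
Draw 10: a1=9.672, a2=6.720, a3=1.125, a4=3.302, a0=20.819; τ=−ln(0.1079)/20.819=0.107 → t=3.009 > T=2.97: stop.
R first becomes ≤ 5 when it reaches 5 at the event at t=0.025.

Threshold first reached at t = 0.025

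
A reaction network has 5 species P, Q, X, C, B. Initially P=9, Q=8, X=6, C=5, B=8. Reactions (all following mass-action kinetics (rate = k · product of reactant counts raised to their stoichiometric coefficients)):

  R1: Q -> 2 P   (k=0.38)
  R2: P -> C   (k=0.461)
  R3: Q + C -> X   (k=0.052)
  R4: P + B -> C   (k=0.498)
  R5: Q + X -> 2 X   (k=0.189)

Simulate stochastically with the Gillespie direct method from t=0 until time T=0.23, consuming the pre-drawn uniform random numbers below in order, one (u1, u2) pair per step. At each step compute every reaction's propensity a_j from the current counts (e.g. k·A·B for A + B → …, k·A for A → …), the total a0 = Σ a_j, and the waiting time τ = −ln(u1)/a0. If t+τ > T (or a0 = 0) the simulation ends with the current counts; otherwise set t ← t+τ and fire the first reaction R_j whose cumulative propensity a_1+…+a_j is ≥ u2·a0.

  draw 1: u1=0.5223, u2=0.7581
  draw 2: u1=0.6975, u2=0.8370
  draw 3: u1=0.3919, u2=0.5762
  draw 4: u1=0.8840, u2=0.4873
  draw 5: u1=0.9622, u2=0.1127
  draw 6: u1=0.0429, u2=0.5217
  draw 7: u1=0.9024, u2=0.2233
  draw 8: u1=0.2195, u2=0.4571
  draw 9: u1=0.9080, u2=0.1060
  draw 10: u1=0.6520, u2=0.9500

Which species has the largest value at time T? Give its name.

Dominant species at T: C

t=0.000: P=9 Q=8 X=6 C=5 B=8
Draw 1: a1=3.040, a2=4.149, a3=2.080, a4=35.856, a5=9.072, a0=54.197; τ=−ln(0.5223)/54.197=0.012 → t=0.012; u2·a0=0.7581·54.197=41.087; a1+…+a3=9.269 < 41.087 ≤ a1+…+a4=45.125 → R4 fires; P=8 Q=8 X=6 C=6 B=7
Draw 2: a1=3.040, a2=3.688, a3=2.496, a4=27.888, a5=9.072, a0=46.184; τ=−ln(0.6975)/46.184=0.008 → t=0.020; u2·a0=0.8370·46.184=38.656; a1+…+a4=37.112 < 38.656 ≤ a1+…+a5=46.184 → R5 fires; P=8 Q=7 X=7 C=6 B=7
Draw 3: a1=2.660, a2=3.688, a3=2.184, a4=27.888, a5=9.261, a0=45.681; τ=−ln(0.3919)/45.681=0.021 → t=0.040; u2·a0=0.5762·45.681=26.321; a1+…+a3=8.532 < 26.321 ≤ a1+…+a4=36.420 → R4 fires; P=7 Q=7 X=7 C=7 B=6
Draw 4: a1=2.660, a2=3.227, a3=2.548, a4=20.916, a5=9.261, a0=38.612; τ=−ln(0.8840)/38.612=0.003 → t=0.043; u2·a0=0.4873·38.612=18.816; a1+…+a3=8.435 < 18.816 ≤ a1+…+a4=29.351 → R4 fires; P=6 Q=7 X=7 C=8 B=5
Draw 5: a1=2.660, a2=2.766, a3=2.912, a4=14.940, a5=9.261, a0=32.539; τ=−ln(0.9622)/32.539=0.001 → t=0.045; u2·a0=0.1127·32.539=3.667; a1=2.660 < 3.667 ≤ a1+a2=5.426 → R2 fires; P=5 Q=7 X=7 C=9 B=5
Draw 6: a1=2.660, a2=2.305, a3=3.276, a4=12.450, a5=9.261, a0=29.952; τ=−ln(0.0429)/29.952=0.105 → t=0.150; u2·a0=0.5217·29.952=15.626; a1+…+a3=8.241 < 15.626 ≤ a1+…+a4=20.691 → R4 fires; P=4 Q=7 X=7 C=10 B=4
Draw 7: a1=2.660, a2=1.844, a3=3.640, a4=7.968, a5=9.261, a0=25.373; τ=−ln(0.9024)/25.373=0.004 → t=0.154; u2·a0=0.2233·25.373=5.666; a1+a2=4.504 < 5.666 ≤ a1+…+a3=8.144 → R3 fires; P=4 Q=6 X=8 C=9 B=4
Draw 8: a1=2.280, a2=1.844, a3=2.808, a4=7.968, a5=9.072, a0=23.972; τ=−ln(0.2195)/23.972=0.063 → t=0.217; u2·a0=0.4571·23.972=10.958; a1+…+a3=6.932 < 10.958 ≤ a1+…+a4=14.900 → R4 fires; P=3 Q=6 X=8 C=10 B=3
Draw 9: a1=2.280, a2=1.383, a3=3.120, a4=4.482, a5=9.072, a0=20.337; τ=−ln(0.9080)/20.337=0.005 → t=0.222; u2·a0=0.1060·20.337=2.156 ≤ a1=2.280 → R1 fires; P=5 Q=5 X=8 C=10 B=3
Draw 10: a1=1.900, a2=2.305, a3=2.600, a4=7.470, a5=7.560, a0=21.835; τ=−ln(0.6520)/21.835=0.020 → t=0.241 > T=0.23: stop.
At T=0.23: P=5 Q=5 X=8 C=10 B=3; the largest is C.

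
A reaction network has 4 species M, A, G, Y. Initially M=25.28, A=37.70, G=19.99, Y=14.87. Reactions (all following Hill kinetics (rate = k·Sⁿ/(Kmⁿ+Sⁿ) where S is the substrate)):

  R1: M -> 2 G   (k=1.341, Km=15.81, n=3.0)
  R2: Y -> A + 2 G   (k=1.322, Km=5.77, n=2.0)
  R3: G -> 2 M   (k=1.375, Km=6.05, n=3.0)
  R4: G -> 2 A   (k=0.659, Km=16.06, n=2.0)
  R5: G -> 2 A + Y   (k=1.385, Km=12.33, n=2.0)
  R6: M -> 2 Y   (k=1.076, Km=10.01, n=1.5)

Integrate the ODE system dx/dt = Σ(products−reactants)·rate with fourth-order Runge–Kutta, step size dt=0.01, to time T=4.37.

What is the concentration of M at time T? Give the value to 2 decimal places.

M at T = 28.40

RK4 with dt=0.01: 437 steps to T=4.37. Trajectory (selected grid times):
t=0.00: M=25.28 A=37.70 G=19.99 Y=14.87
t=0.49: M=25.64 A=39.66 G=20.83 Y=15.65
t=0.97: M=25.99 A=41.62 G=21.66 Y=16.41
t=1.46: M=26.35 A=43.66 G=22.50 Y=17.20
t=1.94: M=26.69 A=45.68 G=23.34 Y=17.99
t=2.43: M=27.04 A=47.79 G=24.19 Y=18.79
t=2.91: M=27.38 A=49.87 G=25.03 Y=19.58
t=3.40: M=27.73 A=52.03 G=25.88 Y=20.40
t=3.88: M=28.06 A=54.17 G=26.72 Y=21.21
t=4.37: M=28.40 A=56.38 G=27.58 Y=22.04
Read off M at T=4.37: 28.40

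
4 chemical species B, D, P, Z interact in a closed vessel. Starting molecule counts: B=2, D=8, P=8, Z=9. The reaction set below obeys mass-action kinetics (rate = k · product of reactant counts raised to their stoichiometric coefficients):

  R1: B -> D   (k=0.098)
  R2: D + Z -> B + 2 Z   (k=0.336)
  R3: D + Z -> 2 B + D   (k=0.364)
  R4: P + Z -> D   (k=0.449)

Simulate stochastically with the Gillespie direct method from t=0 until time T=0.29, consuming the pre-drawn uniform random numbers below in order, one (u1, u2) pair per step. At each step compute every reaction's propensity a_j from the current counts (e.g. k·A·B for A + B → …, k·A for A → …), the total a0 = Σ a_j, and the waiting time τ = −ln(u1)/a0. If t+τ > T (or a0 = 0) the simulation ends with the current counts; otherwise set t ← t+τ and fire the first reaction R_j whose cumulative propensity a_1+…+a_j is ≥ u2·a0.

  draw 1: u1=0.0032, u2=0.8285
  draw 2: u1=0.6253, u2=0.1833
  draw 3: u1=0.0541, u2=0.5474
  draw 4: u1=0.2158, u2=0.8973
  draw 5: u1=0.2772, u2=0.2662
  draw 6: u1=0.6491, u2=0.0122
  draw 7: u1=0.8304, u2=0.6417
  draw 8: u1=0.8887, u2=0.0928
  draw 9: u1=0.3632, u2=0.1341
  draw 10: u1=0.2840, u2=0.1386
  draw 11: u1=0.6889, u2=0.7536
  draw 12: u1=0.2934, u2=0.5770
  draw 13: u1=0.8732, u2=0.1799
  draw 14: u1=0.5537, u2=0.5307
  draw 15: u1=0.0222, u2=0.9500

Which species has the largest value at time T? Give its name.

Dominant species at T: B

t=0.000: B=2 D=8 P=8 Z=9
Draw 1: a1=0.196, a2=24.192, a3=26.208, a4=32.328, a0=82.924; τ=−ln(0.0032)/82.924=0.069 → t=0.069; u2·a0=0.8285·82.924=68.703; a1+…+a3=50.596 < 68.703 ≤ a1+…+a4=82.924 → R4 fires; B=2 D=9 P=7 Z=8
Draw 2: a1=0.196, a2=24.192, a3=26.208, a4=25.144, a0=75.740; τ=−ln(0.6253)/75.740=0.006 → t=0.075; u2·a0=0.1833·75.740=13.883; a1=0.196 < 13.883 ≤ a1+a2=24.388 → R2 fires; B=3 D=8 P=7 Z=9
Draw 3: a1=0.294, a2=24.192, a3=26.208, a4=28.287, a0=78.981; τ=−ln(0.0541)/78.981=0.037 → t=0.112; u2·a0=0.5474·78.981=43.234; a1+a2=24.486 < 43.234 ≤ a1+…+a3=50.694 → R3 fires; B=5 D=8 P=7 Z=8
Draw 4: a1=0.490, a2=21.504, a3=23.296, a4=25.144, a0=70.434; τ=−ln(0.2158)/70.434=0.022 → t=0.134; u2·a0=0.8973·70.434=63.200; a1+…+a3=45.290 < 63.200 ≤ a1+…+a4=70.434 → R4 fires; B=5 D=9 P=6 Z=7
Draw 5: a1=0.490, a2=21.168, a3=22.932, a4=18.858, a0=63.448; τ=−ln(0.2772)/63.448=0.020 → t=0.154; u2·a0=0.2662·63.448=16.890; a1=0.490 < 16.890 ≤ a1+a2=21.658 → R2 fires; B=6 D=8 P=6 Z=8
Draw 6: a1=0.588, a2=21.504, a3=23.296, a4=21.552, a0=66.940; τ=−ln(0.6491)/66.940=0.006 → t=0.161; u2·a0=0.0122·66.940=0.817; a1=0.588 < 0.817 ≤ a1+a2=22.092 → R2 fires; B=7 D=7 P=6 Z=9
Draw 7: a1=0.686, a2=21.168, a3=22.932, a4=24.246, a0=69.032; τ=−ln(0.8304)/69.032=0.003 → t=0.164; u2·a0=0.6417·69.032=44.298; a1+a2=21.854 < 44.298 ≤ a1+…+a3=44.786 → R3 fires; B=9 D=7 P=6 Z=8
Draw 8: a1=0.882, a2=18.816, a3=20.384, a4=21.552, a0=61.634; τ=−ln(0.8887)/61.634=0.002 → t=0.165; u2·a0=0.0928·61.634=5.720; a1=0.882 < 5.720 ≤ a1+a2=19.698 → R2 fires; B=10 D=6 P=6 Z=9
Draw 9: a1=0.980, a2=18.144, a3=19.656, a4=24.246, a0=63.026; τ=−ln(0.3632)/63.026=0.016 → t=0.182; u2·a0=0.1341·63.026=8.452; a1=0.980 < 8.452 ≤ a1+a2=19.124 → R2 fires; B=11 D=5 P=6 Z=10
Draw 10: a1=1.078, a2=16.800, a3=18.200, a4=26.940, a0=63.018; τ=−ln(0.2840)/63.018=0.020 → t=0.202; u2·a0=0.1386·63.018=8.734; a1=1.078 < 8.734 ≤ a1+a2=17.878 → R2 fires; B=12 D=4 P=6 Z=11
Draw 11: a1=1.176, a2=14.784, a3=16.016, a4=29.634, a0=61.610; τ=−ln(0.6889)/61.610=0.006 → t=0.208; u2·a0=0.7536·61.610=46.429; a1+…+a3=31.976 < 46.429 ≤ a1+…+a4=61.610 → R4 fires; B=12 D=5 P=5 Z=10
Draw 12: a1=1.176, a2=16.800, a3=18.200, a4=22.450, a0=58.626; τ=−ln(0.2934)/58.626=0.021 → t=0.228; u2·a0=0.5770·58.626=33.827; a1+a2=17.976 < 33.827 ≤ a1+…+a3=36.176 → R3 fires; B=14 D=5 P=5 Z=9
Draw 13: a1=1.372, a2=15.120, a3=16.380, a4=20.205, a0=53.077; τ=−ln(0.8732)/53.077=0.003 → t=0.231; u2·a0=0.1799·53.077=9.549; a1=1.372 < 9.549 ≤ a1+a2=16.492 → R2 fires; B=15 D=4 P=5 Z=10
Draw 14: a1=1.470, a2=13.440, a3=14.560, a4=22.450, a0=51.920; τ=−ln(0.5537)/51.920=0.011 → t=0.242; u2·a0=0.5307·51.920=27.554; a1+a2=14.910 < 27.554 ≤ a1+…+a3=29.470 → R3 fires; B=17 D=4 P=5 Z=9
Draw 15: a1=1.666, a2=12.096, a3=13.104, a4=20.205, a0=47.071; τ=−ln(0.0222)/47.071=0.081 → t=0.323 > T=0.29: stop.
At T=0.29: B=17 D=4 P=5 Z=9; the largest is B.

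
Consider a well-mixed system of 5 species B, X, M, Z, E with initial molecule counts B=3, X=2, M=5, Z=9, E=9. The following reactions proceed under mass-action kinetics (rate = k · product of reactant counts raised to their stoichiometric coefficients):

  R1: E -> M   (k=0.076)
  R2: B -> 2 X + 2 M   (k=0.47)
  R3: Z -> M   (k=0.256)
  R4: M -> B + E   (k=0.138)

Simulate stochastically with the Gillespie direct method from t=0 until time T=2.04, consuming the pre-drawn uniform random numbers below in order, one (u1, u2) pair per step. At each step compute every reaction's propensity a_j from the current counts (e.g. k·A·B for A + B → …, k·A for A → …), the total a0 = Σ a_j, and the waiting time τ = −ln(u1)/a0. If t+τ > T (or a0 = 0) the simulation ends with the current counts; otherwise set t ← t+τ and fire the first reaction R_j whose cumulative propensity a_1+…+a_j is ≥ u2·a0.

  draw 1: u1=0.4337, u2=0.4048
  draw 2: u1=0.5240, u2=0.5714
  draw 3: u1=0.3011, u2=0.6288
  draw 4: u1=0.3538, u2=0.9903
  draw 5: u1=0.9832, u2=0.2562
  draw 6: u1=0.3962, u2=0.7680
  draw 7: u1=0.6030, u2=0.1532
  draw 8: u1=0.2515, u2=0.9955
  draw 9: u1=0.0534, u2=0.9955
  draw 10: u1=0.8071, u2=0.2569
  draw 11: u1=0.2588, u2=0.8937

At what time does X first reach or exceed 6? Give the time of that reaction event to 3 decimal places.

t=0.000: B=3 X=2 M=5 Z=9 E=9
Draw 1: a1=0.684, a2=1.410, a3=2.304, a4=0.690, a0=5.088; τ=−ln(0.4337)/5.088=0.164 → t=0.164; u2·a0=0.4048·5.088=2.060; a1=0.684 < 2.060 ≤ a1+a2=2.094 → R2 fires; B=2 X=4 M=7 Z=9 E=9
Draw 2: a1=0.684, a2=0.940, a3=2.304, a4=0.966, a0=4.894; τ=−ln(0.5240)/4.894=0.132 → t=0.296; u2·a0=0.5714·4.894=2.796; a1+a2=1.624 < 2.796 ≤ a1+…+a3=3.928 → R3 fires; B=2 X=4 M=8 Z=8 E=9
Draw 3: a1=0.684, a2=0.940, a3=2.048, a4=1.104, a0=4.776; τ=−ln(0.3011)/4.776=0.251 → t=0.548; u2·a0=0.6288·4.776=3.003; a1+a2=1.624 < 3.003 ≤ a1+…+a3=3.672 → R3 fires; B=2 X=4 M=9 Z=7 E=9
Draw 4: a1=0.684, a2=0.940, a3=1.792, a4=1.242, a0=4.658; τ=−ln(0.3538)/4.658=0.223 → t=0.771; u2·a0=0.9903·4.658=4.613; a1+…+a3=3.416 < 4.613 ≤ a1+…+a4=4.658 → R4 fires; B=3 X=4 M=8 Z=7 E=10
Draw 5: a1=0.760, a2=1.410, a3=1.792, a4=1.104, a0=5.066; τ=−ln(0.9832)/5.066=0.003 → t=0.774; u2·a0=0.2562·5.066=1.298; a1=0.760 < 1.298 ≤ a1+a2=2.170 → R2 fires; B=2 X=6 M=10 Z=7 E=10
Draw 6: a1=0.760, a2=0.940, a3=1.792, a4=1.380, a0=4.872; τ=−ln(0.3962)/4.872=0.190 → t=0.964; u2·a0=0.7680·4.872=3.742; a1+…+a3=3.492 < 3.742 ≤ a1+…+a4=4.872 → R4 fires; B=3 X=6 M=9 Z=7 E=11
Draw 7: a1=0.836, a2=1.410, a3=1.792, a4=1.242, a0=5.280; τ=−ln(0.6030)/5.280=0.096 → t=1.060; u2·a0=0.1532·5.280=0.809 ≤ a1=0.836 → R1 fires; B=3 X=6 M=10 Z=7 E=10
Draw 8: a1=0.760, a2=1.410, a3=1.792, a4=1.380, a0=5.342; τ=−ln(0.2515)/5.342=0.258 → t=1.318; u2·a0=0.9955·5.342=5.318; a1+…+a3=3.962 < 5.318 ≤ a1+…+a4=5.342 → R4 fires; B=4 X=6 M=9 Z=7 E=11
Draw 9: a1=0.836, a2=1.880, a3=1.792, a4=1.242, a0=5.750; τ=−ln(0.0534)/5.750=0.510 → t=1.828; u2·a0=0.9955·5.750=5.724; a1+…+a3=4.508 < 5.724 ≤ a1+…+a4=5.750 → R4 fires; B=5 X=6 M=8 Z=7 E=12
Draw 10: a1=0.912, a2=2.350, a3=1.792, a4=1.104, a0=6.158; τ=−ln(0.8071)/6.158=0.035 → t=1.863; u2·a0=0.2569·6.158=1.582; a1=0.912 < 1.582 ≤ a1+a2=3.262 → R2 fires; B=4 X=8 M=10 Z=7 E=12
Draw 11: a1=0.912, a2=1.880, a3=1.792, a4=1.380, a0=5.964; τ=−ln(0.2588)/5.964=0.227 → t=2.089 > T=2.04: stop.
X first becomes ≥ 6 when it reaches 6 at the event at t=0.774.

Threshold first reached at t = 0.774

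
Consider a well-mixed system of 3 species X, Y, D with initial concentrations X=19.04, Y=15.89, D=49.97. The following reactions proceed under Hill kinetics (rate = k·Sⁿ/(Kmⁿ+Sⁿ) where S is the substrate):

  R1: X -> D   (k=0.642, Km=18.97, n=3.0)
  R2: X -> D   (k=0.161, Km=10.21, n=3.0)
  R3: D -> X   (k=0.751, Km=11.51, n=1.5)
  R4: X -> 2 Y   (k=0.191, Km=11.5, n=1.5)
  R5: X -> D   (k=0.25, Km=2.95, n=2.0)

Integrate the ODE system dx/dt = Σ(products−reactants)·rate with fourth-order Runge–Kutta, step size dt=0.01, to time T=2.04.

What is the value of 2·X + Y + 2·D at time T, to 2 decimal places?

Value at T = 153.91

Check how each reaction changes W = 2·X + Y + 2·D (weight of products minus weight of reactants):
R1: X -> D: (2·1) − (2·1) = 2 − 2 = 0
R2: X -> D: (2·1) − (2·1) = 2 − 2 = 0
R3: D -> X: (2·1) − (2·1) = 2 − 2 = 0
R4: X -> 2 Y: (1·2) − (2·1) = 2 − 2 = 0
R5: X -> D: (2·1) − (2·1) = 2 − 2 = 0
Every reaction leaves W unchanged, so W is conserved and no simulation is needed: W(T) = W(0) = 2·19.04 + 15.89 + 2·49.97 = 153.91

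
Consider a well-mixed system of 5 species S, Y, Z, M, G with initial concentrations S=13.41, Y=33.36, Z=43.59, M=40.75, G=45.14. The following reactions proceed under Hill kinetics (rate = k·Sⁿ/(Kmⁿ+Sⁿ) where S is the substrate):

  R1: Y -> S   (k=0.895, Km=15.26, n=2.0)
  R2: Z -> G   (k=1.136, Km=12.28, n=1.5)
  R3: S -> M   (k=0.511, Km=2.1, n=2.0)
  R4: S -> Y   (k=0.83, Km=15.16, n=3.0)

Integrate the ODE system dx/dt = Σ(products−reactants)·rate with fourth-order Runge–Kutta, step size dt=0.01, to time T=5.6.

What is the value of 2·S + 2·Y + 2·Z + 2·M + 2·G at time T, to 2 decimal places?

Check how each reaction changes W = 2·S + 2·Y + 2·Z + 2·M + 2·G (weight of products minus weight of reactants):
R1: Y -> S: (2·1) − (2·1) = 2 − 2 = 0
R2: Z -> G: (2·1) − (2·1) = 2 − 2 = 0
R3: S -> M: (2·1) − (2·1) = 2 − 2 = 0
R4: S -> Y: (2·1) − (2·1) = 2 − 2 = 0
Every reaction leaves W unchanged, so W is conserved and no simulation is needed: W(T) = W(0) = 2·13.41 + 2·33.36 + 2·43.59 + 2·40.75 + 2·45.14 = 352.50

Value at T = 352.50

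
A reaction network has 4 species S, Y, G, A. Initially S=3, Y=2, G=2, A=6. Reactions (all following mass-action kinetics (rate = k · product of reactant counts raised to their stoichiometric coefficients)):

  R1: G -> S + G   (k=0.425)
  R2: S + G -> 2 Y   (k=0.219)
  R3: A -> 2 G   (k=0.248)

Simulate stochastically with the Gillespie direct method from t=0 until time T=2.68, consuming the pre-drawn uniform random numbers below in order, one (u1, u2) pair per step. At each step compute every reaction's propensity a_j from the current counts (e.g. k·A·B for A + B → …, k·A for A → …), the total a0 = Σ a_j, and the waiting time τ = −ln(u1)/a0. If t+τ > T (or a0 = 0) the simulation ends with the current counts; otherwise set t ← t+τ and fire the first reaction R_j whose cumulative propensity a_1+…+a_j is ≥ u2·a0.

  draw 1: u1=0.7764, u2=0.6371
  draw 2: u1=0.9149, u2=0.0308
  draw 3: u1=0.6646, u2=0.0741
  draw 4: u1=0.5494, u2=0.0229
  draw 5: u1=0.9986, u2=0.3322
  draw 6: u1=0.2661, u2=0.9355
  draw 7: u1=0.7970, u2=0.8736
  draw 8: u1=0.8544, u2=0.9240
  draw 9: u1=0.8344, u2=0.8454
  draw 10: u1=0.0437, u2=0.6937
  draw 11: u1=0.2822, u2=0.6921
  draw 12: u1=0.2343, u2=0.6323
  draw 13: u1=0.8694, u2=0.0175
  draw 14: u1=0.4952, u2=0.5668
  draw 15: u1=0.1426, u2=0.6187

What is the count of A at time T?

t=0.000: S=3 Y=2 G=2 A=6
Draw 1: a1=0.850, a2=1.314, a3=1.488, a0=3.652; τ=−ln(0.7764)/3.652=0.069 → t=0.069; u2·a0=0.6371·3.652=2.327; a1+a2=2.164 < 2.327 ≤ a1+…+a3=3.652 → R3 fires; S=3 Y=2 G=4 A=5
Draw 2: a1=1.700, a2=2.628, a3=1.240, a0=5.568; τ=−ln(0.9149)/5.568=0.016 → t=0.085; u2·a0=0.0308·5.568=0.171 ≤ a1=1.700 → R1 fires; S=4 Y=2 G=4 A=5
Draw 3: a1=1.700, a2=3.504, a3=1.240, a0=6.444; τ=−ln(0.6646)/6.444=0.063 → t=0.149; u2·a0=0.0741·6.444=0.478 ≤ a1=1.700 → R1 fires; S=5 Y=2 G=4 A=5
Draw 4: a1=1.700, a2=4.380, a3=1.240, a0=7.320; τ=−ln(0.5494)/7.320=0.082 → t=0.230; u2·a0=0.0229·7.320=0.168 ≤ a1=1.700 → R1 fires; S=6 Y=2 G=4 A=5
Draw 5: a1=1.700, a2=5.256, a3=1.240, a0=8.196; τ=−ln(0.9986)/8.196=0.000 → t=0.231; u2·a0=0.3322·8.196=2.723; a1=1.700 < 2.723 ≤ a1+a2=6.956 → R2 fires; S=5 Y=4 G=3 A=5
Draw 6: a1=1.275, a2=3.285, a3=1.240, a0=5.800; τ=−ln(0.2661)/5.800=0.228 → t=0.459; u2·a0=0.9355·5.800=5.426; a1+a2=4.560 < 5.426 ≤ a1+…+a3=5.800 → R3 fires; S=5 Y=4 G=5 A=4
Draw 7: a1=2.125, a2=5.475, a3=0.992, a0=8.592; τ=−ln(0.7970)/8.592=0.026 → t=0.485; u2·a0=0.8736·8.592=7.506; a1=2.125 < 7.506 ≤ a1+a2=7.600 → R2 fires; S=4 Y=6 G=4 A=4
Draw 8: a1=1.700, a2=3.504, a3=0.992, a0=6.196; τ=−ln(0.8544)/6.196=0.025 → t=0.511; u2·a0=0.9240·6.196=5.725; a1+a2=5.204 < 5.725 ≤ a1+…+a3=6.196 → R3 fires; S=4 Y=6 G=6 A=3
Draw 9: a1=2.550, a2=5.256, a3=0.744, a0=8.550; τ=−ln(0.8344)/8.550=0.021 → t=0.532; u2·a0=0.8454·8.550=7.228; a1=2.550 < 7.228 ≤ a1+a2=7.806 → R2 fires; S=3 Y=8 G=5 A=3
Draw 10: a1=2.125, a2=3.285, a3=0.744, a0=6.154; τ=−ln(0.0437)/6.154=0.509 → t=1.041; u2·a0=0.6937·6.154=4.269; a1=2.125 < 4.269 ≤ a1+a2=5.410 → R2 fires; S=2 Y=10 G=4 A=3
Draw 11: a1=1.700, a2=1.752, a3=0.744, a0=4.196; τ=−ln(0.2822)/4.196=0.302 → t=1.342; u2·a0=0.6921·4.196=2.904; a1=1.700 < 2.904 ≤ a1+a2=3.452 → R2 fires; S=1 Y=12 G=3 A=3
Draw 12: a1=1.275, a2=0.657, a3=0.744, a0=2.676; τ=−ln(0.2343)/2.676=0.542 → t=1.884; u2·a0=0.6323·2.676=1.692; a1=1.275 < 1.692 ≤ a1+a2=1.932 → R2 fires; S=0 Y=14 G=2 A=3
Draw 13: a1=0.850, a2=0.000, a3=0.744, a0=1.594; τ=−ln(0.8694)/1.594=0.088 → t=1.972; u2·a0=0.0175·1.594=0.028 ≤ a1=0.850 → R1 fires; S=1 Y=14 G=2 A=3
Draw 14: a1=0.850, a2=0.438, a3=0.744, a0=2.032; τ=−ln(0.4952)/2.032=0.346 → t=2.318; u2·a0=0.5668·2.032=1.152; a1=0.850 < 1.152 ≤ a1+a2=1.288 → R2 fires; S=0 Y=16 G=1 A=3
Draw 15: a1=0.425, a2=0.000, a3=0.744, a0=1.169; τ=−ln(0.1426)/1.169=1.666 → t=3.984 > T=2.68: stop.
Read off A at T=2.68: 3

A at T = 3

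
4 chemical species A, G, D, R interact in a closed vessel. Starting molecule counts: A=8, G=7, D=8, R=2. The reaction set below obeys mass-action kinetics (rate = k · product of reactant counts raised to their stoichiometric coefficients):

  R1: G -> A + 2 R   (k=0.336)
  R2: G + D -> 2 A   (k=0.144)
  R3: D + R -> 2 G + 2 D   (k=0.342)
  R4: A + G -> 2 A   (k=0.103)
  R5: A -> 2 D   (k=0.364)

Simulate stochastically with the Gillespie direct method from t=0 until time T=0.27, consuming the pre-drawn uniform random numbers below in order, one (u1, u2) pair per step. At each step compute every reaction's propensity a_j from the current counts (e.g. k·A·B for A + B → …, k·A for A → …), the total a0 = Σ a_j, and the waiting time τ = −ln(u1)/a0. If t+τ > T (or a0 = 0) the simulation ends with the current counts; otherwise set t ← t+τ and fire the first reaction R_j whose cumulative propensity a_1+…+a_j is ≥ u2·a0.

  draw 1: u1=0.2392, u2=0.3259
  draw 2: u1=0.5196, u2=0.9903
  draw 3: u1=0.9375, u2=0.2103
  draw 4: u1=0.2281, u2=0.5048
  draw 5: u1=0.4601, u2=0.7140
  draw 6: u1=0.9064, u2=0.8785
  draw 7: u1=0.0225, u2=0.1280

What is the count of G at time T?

G at T = 6

t=0.000: A=8 G=7 D=8 R=2
Draw 1: a1=2.352, a2=8.064, a3=5.472, a4=5.768, a5=2.912, a0=24.568; τ=−ln(0.2392)/24.568=0.058 → t=0.058; u2·a0=0.3259·24.568=8.007; a1=2.352 < 8.007 ≤ a1+a2=10.416 → R2 fires; A=10 G=6 D=7 R=2
Draw 2: a1=2.016, a2=6.048, a3=4.788, a4=6.180, a5=3.640, a0=22.672; τ=−ln(0.5196)/22.672=0.029 → t=0.087; u2·a0=0.9903·22.672=22.452; a1+…+a4=19.032 < 22.452 ≤ a1+…+a5=22.672 → R5 fires; A=9 G=6 D=9 R=2
Draw 3: a1=2.016, a2=7.776, a3=6.156, a4=5.562, a5=3.276, a0=24.786; τ=−ln(0.9375)/24.786=0.003 → t=0.090; u2·a0=0.2103·24.786=5.212; a1=2.016 < 5.212 ≤ a1+a2=9.792 → R2 fires; A=11 G=5 D=8 R=2
Draw 4: a1=1.680, a2=5.760, a3=5.472, a4=5.665, a5=4.004, a0=22.581; τ=−ln(0.2281)/22.581=0.065 → t=0.155; u2·a0=0.5048·22.581=11.399; a1+a2=7.440 < 11.399 ≤ a1+…+a3=12.912 → R3 fires; A=11 G=7 D=9 R=1
Draw 5: a1=2.352, a2=9.072, a3=3.078, a4=7.931, a5=4.004, a0=26.437; τ=−ln(0.4601)/26.437=0.029 → t=0.185; u2·a0=0.7140·26.437=18.876; a1+…+a3=14.502 < 18.876 ≤ a1+…+a4=22.433 → R4 fires; A=12 G=6 D=9 R=1
Draw 6: a1=2.016, a2=7.776, a3=3.078, a4=7.416, a5=4.368, a0=24.654; τ=−ln(0.9064)/24.654=0.004 → t=0.189; u2·a0=0.8785·24.654=21.659; a1+…+a4=20.286 < 21.659 ≤ a1+…+a5=24.654 → R5 fires; A=11 G=6 D=11 R=1
Draw 7: a1=2.016, a2=9.504, a3=3.762, a4=6.798, a5=4.004, a0=26.084; τ=−ln(0.0225)/26.084=0.145 → t=0.334 > T=0.27: stop.
Read off G at T=0.27: 6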